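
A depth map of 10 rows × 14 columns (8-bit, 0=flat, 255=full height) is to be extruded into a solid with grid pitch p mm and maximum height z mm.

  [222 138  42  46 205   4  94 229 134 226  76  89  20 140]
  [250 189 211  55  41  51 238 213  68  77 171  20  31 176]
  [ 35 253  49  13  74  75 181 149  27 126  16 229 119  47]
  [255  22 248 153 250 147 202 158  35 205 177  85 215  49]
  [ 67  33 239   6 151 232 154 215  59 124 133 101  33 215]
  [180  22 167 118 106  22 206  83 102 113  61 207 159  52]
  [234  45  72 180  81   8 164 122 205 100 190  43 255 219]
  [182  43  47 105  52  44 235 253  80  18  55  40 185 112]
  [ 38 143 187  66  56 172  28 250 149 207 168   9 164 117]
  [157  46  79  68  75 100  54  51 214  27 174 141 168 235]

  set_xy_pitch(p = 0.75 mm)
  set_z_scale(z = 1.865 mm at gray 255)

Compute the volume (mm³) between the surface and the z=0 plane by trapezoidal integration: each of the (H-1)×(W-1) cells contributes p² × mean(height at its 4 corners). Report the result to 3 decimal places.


58.388

height_mm = gray/255 × 1.865; cell vol = 0.75² × mean(4 corners)
unit = 0.75² × 1.865 / (4×255) = 0.00102849 mm³ per gray-sum
row 0: Σ corner-gray over 13 cells = 6124  → 6.2985
row 1: Σ corner-gray over 13 cells = 5860  → 6.0270
row 2: Σ corner-gray over 13 cells = 6802  → 6.9958
row 3: Σ corner-gray over 13 cells = 7340  → 7.5491
row 4: Σ corner-gray over 13 cells = 6206  → 6.3828
row 5: Σ corner-gray over 13 cells = 6347  → 6.5278
row 6: Σ corner-gray over 13 cells = 5991  → 6.1617
row 7: Σ corner-gray over 13 cells = 5961  → 6.1308
row 8: Σ corner-gray over 13 cells = 6139  → 6.3139
Σ rows: total corner-gray = 56770  → 58.3875 mm³


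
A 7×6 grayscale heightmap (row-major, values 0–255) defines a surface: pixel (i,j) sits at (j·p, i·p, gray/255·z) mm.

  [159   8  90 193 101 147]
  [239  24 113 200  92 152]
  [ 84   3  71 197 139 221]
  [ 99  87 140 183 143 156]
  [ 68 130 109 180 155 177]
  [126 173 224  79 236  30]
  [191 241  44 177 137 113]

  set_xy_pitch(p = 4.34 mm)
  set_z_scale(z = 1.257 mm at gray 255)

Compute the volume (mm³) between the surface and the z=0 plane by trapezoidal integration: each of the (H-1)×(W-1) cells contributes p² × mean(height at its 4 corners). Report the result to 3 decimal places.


371.579

height_mm = gray/255 × 1.257; cell vol = 4.34² × mean(4 corners)
unit = 4.34² × 1.257 / (4×255) = 0.0232121 mm³ per gray-sum
row 0: Σ corner-gray over 5 cells = 2339  → 54.2931
row 1: Σ corner-gray over 5 cells = 2374  → 55.1055
row 2: Σ corner-gray over 5 cells = 2486  → 57.7053
row 3: Σ corner-gray over 5 cells = 2754  → 63.9261
row 4: Σ corner-gray over 5 cells = 2973  → 69.0096
row 5: Σ corner-gray over 5 cells = 3082  → 71.5397
Σ rows: total corner-gray = 16008  → 371.5794 mm³


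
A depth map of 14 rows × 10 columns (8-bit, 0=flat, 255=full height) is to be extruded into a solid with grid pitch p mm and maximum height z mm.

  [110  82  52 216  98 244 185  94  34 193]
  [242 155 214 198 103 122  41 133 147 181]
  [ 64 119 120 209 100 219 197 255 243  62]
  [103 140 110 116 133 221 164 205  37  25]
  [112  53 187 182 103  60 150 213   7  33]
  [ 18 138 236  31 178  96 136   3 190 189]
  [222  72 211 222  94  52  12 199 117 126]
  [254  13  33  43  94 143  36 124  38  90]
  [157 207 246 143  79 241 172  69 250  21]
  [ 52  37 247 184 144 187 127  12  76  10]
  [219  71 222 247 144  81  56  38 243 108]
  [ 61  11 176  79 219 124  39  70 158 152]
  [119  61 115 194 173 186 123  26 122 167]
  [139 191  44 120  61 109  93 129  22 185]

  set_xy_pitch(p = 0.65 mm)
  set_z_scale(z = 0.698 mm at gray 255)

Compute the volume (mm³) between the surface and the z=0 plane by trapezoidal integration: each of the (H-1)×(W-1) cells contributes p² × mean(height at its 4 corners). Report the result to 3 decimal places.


17.351

height_mm = gray/255 × 0.698; cell vol = 0.65² × mean(4 corners)
unit = 0.65² × 0.698 / (4×255) = 0.000289123 mm³ per gray-sum
row 0: Σ corner-gray over 9 cells = 4962  → 1.4346
row 1: Σ corner-gray over 9 cells = 5699  → 1.6477
row 2: Σ corner-gray over 9 cells = 5430  → 1.5699
row 3: Σ corner-gray over 9 cells = 4435  → 1.2823
row 4: Σ corner-gray over 9 cells = 4278  → 1.2369
row 5: Σ corner-gray over 9 cells = 4529  → 1.3094
row 6: Σ corner-gray over 9 cells = 3698  → 1.0692
row 7: Σ corner-gray over 9 cells = 4384  → 1.2675
row 8: Σ corner-gray over 9 cells = 5082  → 1.4693
row 9: Σ corner-gray over 9 cells = 4621  → 1.3360
row 10: Σ corner-gray over 9 cells = 4496  → 1.2999
row 11: Σ corner-gray over 9 cells = 4251  → 1.2291
row 12: Σ corner-gray over 9 cells = 4148  → 1.1993
Σ rows: total corner-gray = 60013  → 17.3511 mm³


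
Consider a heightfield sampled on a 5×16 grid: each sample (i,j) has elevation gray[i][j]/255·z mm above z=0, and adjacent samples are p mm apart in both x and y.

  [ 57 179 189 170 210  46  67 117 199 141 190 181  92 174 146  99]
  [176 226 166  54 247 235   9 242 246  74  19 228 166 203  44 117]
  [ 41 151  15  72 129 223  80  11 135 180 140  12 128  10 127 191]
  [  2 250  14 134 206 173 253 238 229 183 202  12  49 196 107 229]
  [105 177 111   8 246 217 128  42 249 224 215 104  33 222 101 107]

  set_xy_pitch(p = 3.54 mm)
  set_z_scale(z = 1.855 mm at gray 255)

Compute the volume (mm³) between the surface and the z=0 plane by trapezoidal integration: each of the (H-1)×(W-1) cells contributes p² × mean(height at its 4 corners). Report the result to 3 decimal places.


763.658

height_mm = gray/255 × 1.855; cell vol = 3.54² × mean(4 corners)
unit = 3.54² × 1.855 / (4×255) = 0.0227903 mm³ per gray-sum
row 0: Σ corner-gray over 15 cells = 8969  → 204.4063
row 1: Σ corner-gray over 15 cells = 7669  → 174.7789
row 2: Σ corner-gray over 15 cells = 7781  → 177.3314
row 3: Σ corner-gray over 15 cells = 9089  → 207.1411
Σ rows: total corner-gray = 33508  → 763.6578 mm³


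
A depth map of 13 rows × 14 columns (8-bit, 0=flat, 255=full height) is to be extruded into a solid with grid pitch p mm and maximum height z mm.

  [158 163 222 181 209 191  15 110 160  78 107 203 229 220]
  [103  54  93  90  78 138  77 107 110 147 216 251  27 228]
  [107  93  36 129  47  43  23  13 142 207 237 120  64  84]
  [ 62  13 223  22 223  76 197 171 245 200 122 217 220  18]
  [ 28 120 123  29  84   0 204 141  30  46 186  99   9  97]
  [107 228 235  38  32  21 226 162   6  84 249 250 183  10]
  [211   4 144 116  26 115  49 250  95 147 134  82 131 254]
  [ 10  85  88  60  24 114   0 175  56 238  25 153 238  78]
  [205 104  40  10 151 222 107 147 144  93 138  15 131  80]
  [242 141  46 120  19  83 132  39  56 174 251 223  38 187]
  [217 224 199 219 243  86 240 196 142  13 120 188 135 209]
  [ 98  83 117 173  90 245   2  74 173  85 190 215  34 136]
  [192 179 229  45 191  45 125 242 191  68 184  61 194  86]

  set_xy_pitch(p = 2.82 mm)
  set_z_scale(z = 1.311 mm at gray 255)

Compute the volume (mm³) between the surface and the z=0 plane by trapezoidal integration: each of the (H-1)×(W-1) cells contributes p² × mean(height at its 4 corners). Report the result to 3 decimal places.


788.073

height_mm = gray/255 × 1.311; cell vol = 2.82² × mean(4 corners)
unit = 2.82² × 1.311 / (4×255) = 0.0102212 mm³ per gray-sum
row 0: Σ corner-gray over 13 cells = 7221  → 73.8071
row 1: Σ corner-gray over 13 cells = 5606  → 57.2999
row 2: Σ corner-gray over 13 cells = 6437  → 65.7937
row 3: Σ corner-gray over 13 cells = 6205  → 63.4224
row 4: Σ corner-gray over 13 cells = 5812  → 59.4055
row 5: Σ corner-gray over 13 cells = 6596  → 67.4189
row 6: Σ corner-gray over 13 cells = 5651  → 57.7598
row 7: Σ corner-gray over 13 cells = 5489  → 56.1040
row 8: Σ corner-gray over 13 cells = 5962  → 60.9386
row 9: Σ corner-gray over 13 cells = 7509  → 76.7508
row 10: Σ corner-gray over 13 cells = 7632  → 78.0080
row 11: Σ corner-gray over 13 cells = 6982  → 71.3642
Σ rows: total corner-gray = 77102  → 788.0729 mm³


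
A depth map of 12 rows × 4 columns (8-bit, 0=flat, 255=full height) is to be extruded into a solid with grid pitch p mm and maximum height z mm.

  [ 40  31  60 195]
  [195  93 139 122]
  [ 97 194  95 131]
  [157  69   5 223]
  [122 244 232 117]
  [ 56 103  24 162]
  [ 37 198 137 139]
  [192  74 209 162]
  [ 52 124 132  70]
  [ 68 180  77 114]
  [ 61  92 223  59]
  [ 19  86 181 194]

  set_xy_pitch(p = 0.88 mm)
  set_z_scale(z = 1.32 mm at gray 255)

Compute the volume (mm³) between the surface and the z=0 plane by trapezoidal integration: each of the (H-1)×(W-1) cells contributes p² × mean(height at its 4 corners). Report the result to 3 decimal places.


height_mm = gray/255 × 1.32; cell vol = 0.88² × mean(4 corners)
unit = 0.88² × 1.32 / (4×255) = 0.00100216 mm³ per gray-sum
row 0: Σ corner-gray over 3 cells = 1198  → 1.2006
row 1: Σ corner-gray over 3 cells = 1587  → 1.5904
row 2: Σ corner-gray over 3 cells = 1334  → 1.3369
row 3: Σ corner-gray over 3 cells = 1719  → 1.7227
row 4: Σ corner-gray over 3 cells = 1663  → 1.6666
row 5: Σ corner-gray over 3 cells = 1318  → 1.3209
row 6: Σ corner-gray over 3 cells = 1766  → 1.7698
row 7: Σ corner-gray over 3 cells = 1554  → 1.5574
row 8: Σ corner-gray over 3 cells = 1330  → 1.3329
row 9: Σ corner-gray over 3 cells = 1446  → 1.4491
row 10: Σ corner-gray over 3 cells = 1497  → 1.5002
Σ rows: total corner-gray = 16412  → 16.4475 mm³

16.448


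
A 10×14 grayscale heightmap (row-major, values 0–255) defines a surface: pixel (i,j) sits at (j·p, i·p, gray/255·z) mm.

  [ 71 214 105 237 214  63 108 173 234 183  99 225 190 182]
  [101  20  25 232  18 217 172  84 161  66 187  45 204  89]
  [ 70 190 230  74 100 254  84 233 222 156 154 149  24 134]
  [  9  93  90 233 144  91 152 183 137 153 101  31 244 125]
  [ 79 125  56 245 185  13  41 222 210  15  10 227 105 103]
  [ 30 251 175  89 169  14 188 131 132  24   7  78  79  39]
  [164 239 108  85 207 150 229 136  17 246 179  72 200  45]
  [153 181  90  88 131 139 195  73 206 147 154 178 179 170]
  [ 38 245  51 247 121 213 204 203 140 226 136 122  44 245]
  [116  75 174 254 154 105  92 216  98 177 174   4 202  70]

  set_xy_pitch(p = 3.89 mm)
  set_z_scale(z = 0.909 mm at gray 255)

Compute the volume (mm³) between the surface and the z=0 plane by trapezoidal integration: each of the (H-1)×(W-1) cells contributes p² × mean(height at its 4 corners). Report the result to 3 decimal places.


869.361

height_mm = gray/255 × 0.909; cell vol = 3.89² × mean(4 corners)
unit = 3.89² × 0.909 / (4×255) = 0.0134854 mm³ per gray-sum
row 0: Σ corner-gray over 13 cells = 7395  → 99.7243
row 1: Σ corner-gray over 13 cells = 6996  → 94.3437
row 2: Σ corner-gray over 13 cells = 7382  → 99.5490
row 3: Σ corner-gray over 13 cells = 6528  → 88.0325
row 4: Σ corner-gray over 13 cells = 5833  → 78.6602
row 5: Σ corner-gray over 13 cells = 6688  → 90.1902
row 6: Σ corner-gray over 13 cells = 7790  → 105.0510
row 7: Σ corner-gray over 13 cells = 8032  → 108.3145
row 8: Σ corner-gray over 13 cells = 7823  → 105.4961
Σ rows: total corner-gray = 64467  → 869.3614 mm³


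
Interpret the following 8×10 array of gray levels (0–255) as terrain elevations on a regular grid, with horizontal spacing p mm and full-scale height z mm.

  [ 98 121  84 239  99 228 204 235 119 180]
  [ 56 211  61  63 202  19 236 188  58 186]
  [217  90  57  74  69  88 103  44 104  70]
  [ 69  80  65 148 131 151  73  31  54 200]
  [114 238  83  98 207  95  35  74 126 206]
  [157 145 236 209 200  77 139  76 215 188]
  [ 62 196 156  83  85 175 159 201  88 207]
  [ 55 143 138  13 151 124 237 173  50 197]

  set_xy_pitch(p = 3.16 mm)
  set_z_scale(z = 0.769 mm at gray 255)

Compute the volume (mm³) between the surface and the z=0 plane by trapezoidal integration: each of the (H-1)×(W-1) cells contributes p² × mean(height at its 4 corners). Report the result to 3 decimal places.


240.109

height_mm = gray/255 × 0.769; cell vol = 3.16² × mean(4 corners)
unit = 3.16² × 0.769 / (4×255) = 0.00752836 mm³ per gray-sum
row 0: Σ corner-gray over 9 cells = 5254  → 39.5540
row 1: Σ corner-gray over 9 cells = 3863  → 29.0821
row 2: Σ corner-gray over 9 cells = 3280  → 24.6930
row 3: Σ corner-gray over 9 cells = 3967  → 29.8650
row 4: Σ corner-gray over 9 cells = 5171  → 38.9291
row 5: Σ corner-gray over 9 cells = 5494  → 41.3608
row 6: Σ corner-gray over 9 cells = 4865  → 36.6255
Σ rows: total corner-gray = 31894  → 240.1095 mm³


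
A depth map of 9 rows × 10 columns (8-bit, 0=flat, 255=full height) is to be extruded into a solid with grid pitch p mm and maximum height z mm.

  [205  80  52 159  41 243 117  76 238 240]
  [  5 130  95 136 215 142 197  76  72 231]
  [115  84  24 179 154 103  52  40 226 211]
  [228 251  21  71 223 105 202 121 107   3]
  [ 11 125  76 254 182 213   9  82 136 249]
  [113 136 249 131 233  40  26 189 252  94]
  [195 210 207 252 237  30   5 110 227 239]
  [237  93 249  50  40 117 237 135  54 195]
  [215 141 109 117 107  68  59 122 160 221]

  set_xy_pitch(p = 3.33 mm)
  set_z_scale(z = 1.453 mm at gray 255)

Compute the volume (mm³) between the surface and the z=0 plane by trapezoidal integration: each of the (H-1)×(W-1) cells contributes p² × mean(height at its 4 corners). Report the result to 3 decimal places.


621.724

height_mm = gray/255 × 1.453; cell vol = 3.33² × mean(4 corners)
unit = 3.33² × 1.453 / (4×255) = 0.0157962 mm³ per gray-sum
row 0: Σ corner-gray over 9 cells = 4819  → 76.1221
row 1: Σ corner-gray over 9 cells = 4412  → 69.6930
row 2: Σ corner-gray over 9 cells = 4483  → 70.8146
row 3: Σ corner-gray over 9 cells = 4847  → 76.5644
row 4: Σ corner-gray over 9 cells = 5133  → 81.0821
row 5: Σ corner-gray over 9 cells = 5709  → 90.1808
row 6: Σ corner-gray over 9 cells = 5372  → 84.8574
row 7: Σ corner-gray over 9 cells = 4584  → 72.4100
Σ rows: total corner-gray = 39359  → 621.7245 mm³


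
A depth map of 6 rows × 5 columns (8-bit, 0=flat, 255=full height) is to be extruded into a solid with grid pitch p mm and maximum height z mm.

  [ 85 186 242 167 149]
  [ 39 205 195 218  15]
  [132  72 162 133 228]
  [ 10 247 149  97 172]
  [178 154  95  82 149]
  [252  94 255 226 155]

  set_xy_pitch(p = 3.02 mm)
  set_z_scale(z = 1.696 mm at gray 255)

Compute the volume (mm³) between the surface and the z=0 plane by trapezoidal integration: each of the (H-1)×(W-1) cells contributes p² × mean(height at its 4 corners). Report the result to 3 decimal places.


height_mm = gray/255 × 1.696; cell vol = 3.02² × mean(4 corners)
unit = 3.02² × 1.696 / (4×255) = 0.0151649 mm³ per gray-sum
row 0: Σ corner-gray over 4 cells = 2714  → 41.1575
row 1: Σ corner-gray over 4 cells = 2384  → 36.1531
row 2: Σ corner-gray over 4 cells = 2262  → 34.3030
row 3: Σ corner-gray over 4 cells = 2157  → 32.7107
row 4: Σ corner-gray over 4 cells = 2546  → 38.6098
Σ rows: total corner-gray = 12063  → 182.9342 mm³

182.934


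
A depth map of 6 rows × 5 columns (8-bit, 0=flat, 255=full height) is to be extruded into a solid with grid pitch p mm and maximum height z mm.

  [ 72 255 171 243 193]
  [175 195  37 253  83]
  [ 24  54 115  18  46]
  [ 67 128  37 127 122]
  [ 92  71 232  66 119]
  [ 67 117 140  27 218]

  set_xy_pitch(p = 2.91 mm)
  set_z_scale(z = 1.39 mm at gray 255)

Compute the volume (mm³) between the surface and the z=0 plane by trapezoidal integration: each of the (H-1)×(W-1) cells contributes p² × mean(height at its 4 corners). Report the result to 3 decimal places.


106.674

height_mm = gray/255 × 1.39; cell vol = 2.91² × mean(4 corners)
unit = 2.91² × 1.39 / (4×255) = 0.0115399 mm³ per gray-sum
row 0: Σ corner-gray over 4 cells = 2831  → 32.6693
row 1: Σ corner-gray over 4 cells = 1672  → 19.2946
row 2: Σ corner-gray over 4 cells = 1217  → 14.0440
row 3: Σ corner-gray over 4 cells = 1722  → 19.8716
row 4: Σ corner-gray over 4 cells = 1802  → 20.7948
Σ rows: total corner-gray = 9244  → 106.6745 mm³


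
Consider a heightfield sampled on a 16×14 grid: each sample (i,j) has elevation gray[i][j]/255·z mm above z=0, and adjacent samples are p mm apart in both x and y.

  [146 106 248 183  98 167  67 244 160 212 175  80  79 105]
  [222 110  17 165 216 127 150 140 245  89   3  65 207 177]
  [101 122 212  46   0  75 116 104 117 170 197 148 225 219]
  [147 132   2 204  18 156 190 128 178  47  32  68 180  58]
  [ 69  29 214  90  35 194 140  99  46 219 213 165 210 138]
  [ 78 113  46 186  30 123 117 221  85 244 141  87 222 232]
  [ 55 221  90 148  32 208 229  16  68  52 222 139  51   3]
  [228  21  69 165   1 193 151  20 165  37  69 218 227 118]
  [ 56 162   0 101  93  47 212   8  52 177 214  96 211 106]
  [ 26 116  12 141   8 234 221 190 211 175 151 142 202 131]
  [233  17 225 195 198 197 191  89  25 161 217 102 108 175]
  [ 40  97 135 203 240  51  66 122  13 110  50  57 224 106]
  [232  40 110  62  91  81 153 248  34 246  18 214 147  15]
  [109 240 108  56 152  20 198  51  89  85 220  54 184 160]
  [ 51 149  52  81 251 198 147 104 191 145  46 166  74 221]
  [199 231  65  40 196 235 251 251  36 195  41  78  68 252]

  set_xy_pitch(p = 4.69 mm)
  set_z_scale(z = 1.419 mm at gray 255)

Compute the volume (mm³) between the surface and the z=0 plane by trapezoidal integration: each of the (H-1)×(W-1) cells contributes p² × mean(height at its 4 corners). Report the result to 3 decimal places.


3052.396

height_mm = gray/255 × 1.419; cell vol = 4.69² × mean(4 corners)
unit = 4.69² × 1.419 / (4×255) = 0.0306005 mm³ per gray-sum
row 0: Σ corner-gray over 13 cells = 7356  → 225.0970
row 1: Σ corner-gray over 13 cells = 6851  → 209.6437
row 2: Σ corner-gray over 13 cells = 6259  → 191.5283
row 3: Σ corner-gray over 13 cells = 6390  → 195.5369
row 4: Σ corner-gray over 13 cells = 7055  → 215.8862
row 5: Σ corner-gray over 13 cells = 6550  → 200.4330
row 6: Σ corner-gray over 13 cells = 6028  → 184.4596
row 7: Σ corner-gray over 13 cells = 5926  → 181.3383
row 8: Σ corner-gray over 13 cells = 6671  → 204.1356
row 9: Σ corner-gray over 13 cells = 7621  → 233.2061
row 10: Σ corner-gray over 13 cells = 6740  → 206.2471
row 11: Σ corner-gray over 13 cells = 6017  → 184.1229
row 12: Σ corner-gray over 13 cells = 6318  → 193.3337
row 13: Σ corner-gray over 13 cells = 6663  → 203.8908
row 14: Σ corner-gray over 13 cells = 7305  → 223.5363
Σ rows: total corner-gray = 99750  → 3052.3956 mm³


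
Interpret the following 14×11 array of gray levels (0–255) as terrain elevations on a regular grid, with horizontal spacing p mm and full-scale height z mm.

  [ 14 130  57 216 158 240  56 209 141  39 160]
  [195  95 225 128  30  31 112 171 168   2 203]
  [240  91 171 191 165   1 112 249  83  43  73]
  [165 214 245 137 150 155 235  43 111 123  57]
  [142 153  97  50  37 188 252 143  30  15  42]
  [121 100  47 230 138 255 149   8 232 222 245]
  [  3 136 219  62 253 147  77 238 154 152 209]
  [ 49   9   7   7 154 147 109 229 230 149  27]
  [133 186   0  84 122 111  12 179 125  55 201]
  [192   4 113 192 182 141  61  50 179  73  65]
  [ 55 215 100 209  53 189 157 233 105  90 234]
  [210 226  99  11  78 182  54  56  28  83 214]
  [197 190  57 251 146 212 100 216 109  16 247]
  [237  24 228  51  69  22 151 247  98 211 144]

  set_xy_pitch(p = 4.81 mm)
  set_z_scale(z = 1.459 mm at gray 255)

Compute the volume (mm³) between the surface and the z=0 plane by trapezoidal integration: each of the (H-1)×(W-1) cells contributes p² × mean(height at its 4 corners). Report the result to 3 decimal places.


height_mm = gray/255 × 1.459; cell vol = 4.81² × mean(4 corners)
unit = 4.81² × 1.459 / (4×255) = 0.0330937 mm³ per gray-sum
row 0: Σ corner-gray over 10 cells = 4988  → 165.0714
row 1: Σ corner-gray over 10 cells = 4847  → 160.4051
row 2: Σ corner-gray over 10 cells = 5573  → 184.4312
row 3: Σ corner-gray over 10 cells = 5162  → 170.8297
row 4: Σ corner-gray over 10 cells = 5242  → 173.4772
row 5: Σ corner-gray over 10 cells = 6216  → 205.7104
row 6: Σ corner-gray over 10 cells = 5246  → 173.6095
row 7: Σ corner-gray over 10 cells = 4240  → 140.3173
row 8: Σ corner-gray over 10 cells = 4329  → 143.2626
row 9: Σ corner-gray over 10 cells = 5238  → 173.3448
row 10: Σ corner-gray over 10 cells = 5049  → 167.0901
row 11: Σ corner-gray over 10 cells = 5096  → 168.6455
row 12: Σ corner-gray over 10 cells = 5621  → 186.0197
Σ rows: total corner-gray = 66847  → 2212.2143 mm³

2212.214


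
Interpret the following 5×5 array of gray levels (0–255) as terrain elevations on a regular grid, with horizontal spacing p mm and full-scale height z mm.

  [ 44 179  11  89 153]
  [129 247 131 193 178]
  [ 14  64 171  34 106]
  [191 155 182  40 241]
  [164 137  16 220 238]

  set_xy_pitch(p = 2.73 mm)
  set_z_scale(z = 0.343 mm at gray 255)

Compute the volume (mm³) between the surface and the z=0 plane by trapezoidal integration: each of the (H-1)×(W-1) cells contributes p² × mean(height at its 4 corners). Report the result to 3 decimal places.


21.275

height_mm = gray/255 × 0.343; cell vol = 2.73² × mean(4 corners)
unit = 2.73² × 0.343 / (4×255) = 0.00250622 mm³ per gray-sum
row 0: Σ corner-gray over 4 cells = 2204  → 5.5237
row 1: Σ corner-gray over 4 cells = 2107  → 5.2806
row 2: Σ corner-gray over 4 cells = 1844  → 4.6215
row 3: Σ corner-gray over 4 cells = 2334  → 5.8495
Σ rows: total corner-gray = 8489  → 21.2753 mm³


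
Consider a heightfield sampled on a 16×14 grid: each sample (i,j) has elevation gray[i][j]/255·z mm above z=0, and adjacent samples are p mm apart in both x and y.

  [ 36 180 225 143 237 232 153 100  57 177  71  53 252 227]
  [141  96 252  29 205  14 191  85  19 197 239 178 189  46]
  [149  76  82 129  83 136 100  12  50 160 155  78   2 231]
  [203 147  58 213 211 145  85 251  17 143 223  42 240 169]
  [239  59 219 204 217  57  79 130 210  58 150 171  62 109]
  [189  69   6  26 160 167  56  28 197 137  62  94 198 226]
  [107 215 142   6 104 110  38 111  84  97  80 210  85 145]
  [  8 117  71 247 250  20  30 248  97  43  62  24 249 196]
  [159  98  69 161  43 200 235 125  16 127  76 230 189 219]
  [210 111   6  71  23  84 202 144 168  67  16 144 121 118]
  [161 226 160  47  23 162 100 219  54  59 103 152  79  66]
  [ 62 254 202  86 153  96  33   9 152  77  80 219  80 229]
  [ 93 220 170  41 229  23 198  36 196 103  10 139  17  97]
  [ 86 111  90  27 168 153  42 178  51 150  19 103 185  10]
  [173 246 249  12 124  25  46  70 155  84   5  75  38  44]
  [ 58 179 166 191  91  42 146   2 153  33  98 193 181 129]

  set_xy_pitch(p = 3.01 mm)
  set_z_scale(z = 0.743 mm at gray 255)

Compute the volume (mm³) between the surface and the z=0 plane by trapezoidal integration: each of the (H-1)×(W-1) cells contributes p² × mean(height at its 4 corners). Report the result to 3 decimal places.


height_mm = gray/255 × 0.743; cell vol = 3.01² × mean(4 corners)
unit = 3.01² × 0.743 / (4×255) = 0.00659966 mm³ per gray-sum
row 0: Σ corner-gray over 13 cells = 7598  → 50.1442
row 1: Σ corner-gray over 13 cells = 6081  → 40.1325
row 2: Σ corner-gray over 13 cells = 6428  → 42.4226
row 3: Σ corner-gray over 13 cells = 7502  → 49.5107
row 4: Σ corner-gray over 13 cells = 6395  → 42.2048
row 5: Σ corner-gray over 13 cells = 5631  → 37.1627
row 6: Σ corner-gray over 13 cells = 5936  → 39.1756
row 7: Σ corner-gray over 13 cells = 6636  → 43.7954
row 8: Σ corner-gray over 13 cells = 6158  → 40.6407
row 9: Σ corner-gray over 13 cells = 5637  → 37.2023
row 10: Σ corner-gray over 13 cells = 6168  → 40.7067
row 11: Σ corner-gray over 13 cells = 6127  → 40.4361
row 12: Σ corner-gray over 13 cells = 5604  → 36.9845
row 13: Σ corner-gray over 13 cells = 5125  → 33.8233
row 14: Σ corner-gray over 13 cells = 5612  → 37.0373
Σ rows: total corner-gray = 92638  → 611.3794 mm³

611.379


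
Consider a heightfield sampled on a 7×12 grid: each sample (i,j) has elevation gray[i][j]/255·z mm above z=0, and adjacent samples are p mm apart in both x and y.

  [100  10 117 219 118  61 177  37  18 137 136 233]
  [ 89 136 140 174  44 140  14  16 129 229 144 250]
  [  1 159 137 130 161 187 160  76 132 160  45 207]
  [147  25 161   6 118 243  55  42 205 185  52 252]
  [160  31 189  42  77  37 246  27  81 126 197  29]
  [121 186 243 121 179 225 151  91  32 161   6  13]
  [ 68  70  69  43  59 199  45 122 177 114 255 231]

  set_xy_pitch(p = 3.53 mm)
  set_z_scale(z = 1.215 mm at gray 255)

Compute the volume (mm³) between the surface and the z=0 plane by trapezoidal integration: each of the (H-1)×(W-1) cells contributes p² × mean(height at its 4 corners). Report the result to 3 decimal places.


471.240

height_mm = gray/255 × 1.215; cell vol = 3.53² × mean(4 corners)
unit = 3.53² × 1.215 / (4×255) = 0.0148431 mm³ per gray-sum
row 0: Σ corner-gray over 11 cells = 5064  → 75.1656
row 1: Σ corner-gray over 11 cells = 5573  → 82.7208
row 2: Σ corner-gray over 11 cells = 5485  → 81.4146
row 3: Σ corner-gray over 11 cells = 4878  → 72.4048
row 4: Σ corner-gray over 11 cells = 5219  → 77.4663
row 5: Σ corner-gray over 11 cells = 5529  → 82.0677
Σ rows: total corner-gray = 31748  → 471.2397 mm³


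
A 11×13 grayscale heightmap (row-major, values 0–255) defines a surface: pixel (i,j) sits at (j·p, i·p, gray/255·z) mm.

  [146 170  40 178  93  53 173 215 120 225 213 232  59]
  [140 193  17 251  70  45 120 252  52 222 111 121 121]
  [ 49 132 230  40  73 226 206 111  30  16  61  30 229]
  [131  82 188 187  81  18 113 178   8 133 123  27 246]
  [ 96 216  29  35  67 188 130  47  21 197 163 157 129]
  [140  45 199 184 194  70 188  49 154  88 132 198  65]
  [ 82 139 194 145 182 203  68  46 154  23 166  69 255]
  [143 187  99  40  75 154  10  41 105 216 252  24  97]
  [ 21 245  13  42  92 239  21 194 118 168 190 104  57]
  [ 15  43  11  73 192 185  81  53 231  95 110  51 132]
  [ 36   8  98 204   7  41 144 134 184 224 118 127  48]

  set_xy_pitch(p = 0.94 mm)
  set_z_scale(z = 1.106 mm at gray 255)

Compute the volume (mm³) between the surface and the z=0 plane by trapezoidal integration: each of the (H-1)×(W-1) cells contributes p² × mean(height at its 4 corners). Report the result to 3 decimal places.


height_mm = gray/255 × 1.106; cell vol = 0.94² × mean(4 corners)
unit = 0.94² × 1.106 / (4×255) = 0.0009581 mm³ per gray-sum
row 0: Σ corner-gray over 12 cells = 6798  → 6.5132
row 1: Σ corner-gray over 12 cells = 5757  → 5.5158
row 2: Σ corner-gray over 12 cells = 5241  → 5.0214
row 3: Σ corner-gray over 12 cells = 5378  → 5.1527
row 4: Σ corner-gray over 12 cells = 5932  → 5.6834
row 5: Σ corner-gray over 12 cells = 6322  → 6.0571
row 6: Σ corner-gray over 12 cells = 5761  → 5.5196
row 7: Σ corner-gray over 12 cells = 5576  → 5.3424
row 8: Σ corner-gray over 12 cells = 5327  → 5.1038
row 9: Σ corner-gray over 12 cells = 5059  → 4.8470
Σ rows: total corner-gray = 57151  → 54.7564 mm³

54.756


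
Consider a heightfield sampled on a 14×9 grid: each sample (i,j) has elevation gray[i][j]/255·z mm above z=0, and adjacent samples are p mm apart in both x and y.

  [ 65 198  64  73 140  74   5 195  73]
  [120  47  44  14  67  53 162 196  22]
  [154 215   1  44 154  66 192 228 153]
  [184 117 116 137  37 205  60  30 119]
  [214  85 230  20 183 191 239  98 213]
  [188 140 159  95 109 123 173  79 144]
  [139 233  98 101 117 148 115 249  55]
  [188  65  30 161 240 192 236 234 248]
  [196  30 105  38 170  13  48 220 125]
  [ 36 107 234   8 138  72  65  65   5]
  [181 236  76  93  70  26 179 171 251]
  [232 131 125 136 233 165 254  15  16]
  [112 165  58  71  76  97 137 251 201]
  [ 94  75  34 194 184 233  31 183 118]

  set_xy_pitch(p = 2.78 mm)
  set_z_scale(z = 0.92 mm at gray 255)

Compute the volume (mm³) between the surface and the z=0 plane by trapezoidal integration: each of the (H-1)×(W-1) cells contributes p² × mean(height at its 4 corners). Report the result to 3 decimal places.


364.791

height_mm = gray/255 × 0.92; cell vol = 2.78² × mean(4 corners)
unit = 2.78² × 0.92 / (4×255) = 0.00697071 mm³ per gray-sum
row 0: Σ corner-gray over 8 cells = 2944  → 20.5218
row 1: Σ corner-gray over 8 cells = 3415  → 23.8050
row 2: Σ corner-gray over 8 cells = 3814  → 26.5863
row 3: Σ corner-gray over 8 cells = 4226  → 29.4582
row 4: Σ corner-gray over 8 cells = 4607  → 32.1141
row 5: Σ corner-gray over 8 cells = 4404  → 30.6990
row 6: Σ corner-gray over 8 cells = 5068  → 35.3276
row 7: Σ corner-gray over 8 cells = 4321  → 30.1205
row 8: Σ corner-gray over 8 cells = 2988  → 20.8285
row 9: Σ corner-gray over 8 cells = 3553  → 24.7669
row 10: Σ corner-gray over 8 cells = 4500  → 31.3682
row 11: Σ corner-gray over 8 cells = 4389  → 30.5945
row 12: Σ corner-gray over 8 cells = 4103  → 28.6008
Σ rows: total corner-gray = 52332  → 364.7914 mm³


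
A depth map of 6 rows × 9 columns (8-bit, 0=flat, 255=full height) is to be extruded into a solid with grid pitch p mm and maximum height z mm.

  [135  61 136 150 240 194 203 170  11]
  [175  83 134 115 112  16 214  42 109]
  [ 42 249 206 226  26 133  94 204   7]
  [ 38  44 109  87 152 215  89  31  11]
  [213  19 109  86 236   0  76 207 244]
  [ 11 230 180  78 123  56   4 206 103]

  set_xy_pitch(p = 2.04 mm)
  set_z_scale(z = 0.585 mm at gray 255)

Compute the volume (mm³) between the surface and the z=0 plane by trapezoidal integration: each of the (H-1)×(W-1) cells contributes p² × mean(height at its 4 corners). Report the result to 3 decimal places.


45.960

height_mm = gray/255 × 0.585; cell vol = 2.04² × mean(4 corners)
unit = 2.04² × 0.585 / (4×255) = 0.0023868 mm³ per gray-sum
row 0: Σ corner-gray over 8 cells = 4170  → 9.9530
row 1: Σ corner-gray over 8 cells = 4041  → 9.6451
row 2: Σ corner-gray over 8 cells = 3828  → 9.1367
row 3: Σ corner-gray over 8 cells = 3426  → 8.1772
row 4: Σ corner-gray over 8 cells = 3791  → 9.0484
Σ rows: total corner-gray = 19256  → 45.9602 mm³


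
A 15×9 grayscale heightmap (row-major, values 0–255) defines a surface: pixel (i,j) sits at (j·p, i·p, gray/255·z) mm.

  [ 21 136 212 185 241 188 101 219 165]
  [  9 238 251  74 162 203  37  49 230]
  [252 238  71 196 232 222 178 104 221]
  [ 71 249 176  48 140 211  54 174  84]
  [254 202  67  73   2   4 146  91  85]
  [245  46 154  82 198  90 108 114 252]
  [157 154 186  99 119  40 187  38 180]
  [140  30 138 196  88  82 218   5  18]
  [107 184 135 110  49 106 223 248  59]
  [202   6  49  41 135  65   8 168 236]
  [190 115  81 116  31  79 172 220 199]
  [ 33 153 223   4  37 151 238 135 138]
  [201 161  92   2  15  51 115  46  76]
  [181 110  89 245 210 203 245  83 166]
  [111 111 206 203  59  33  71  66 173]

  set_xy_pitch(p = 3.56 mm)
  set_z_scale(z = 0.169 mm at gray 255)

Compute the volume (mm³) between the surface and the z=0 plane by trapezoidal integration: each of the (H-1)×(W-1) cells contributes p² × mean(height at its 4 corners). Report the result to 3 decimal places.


height_mm = gray/255 × 0.169; cell vol = 3.56² × mean(4 corners)
unit = 3.56² × 0.169 / (4×255) = 0.00209984 mm³ per gray-sum
row 0: Σ corner-gray over 8 cells = 5017  → 10.5349
row 1: Σ corner-gray over 8 cells = 5222  → 10.9654
row 2: Σ corner-gray over 8 cells = 5214  → 10.9486
row 3: Σ corner-gray over 8 cells = 3768  → 7.9122
row 4: Σ corner-gray over 8 cells = 3590  → 7.5384
row 5: Σ corner-gray over 8 cells = 4064  → 8.5338
row 6: Σ corner-gray over 8 cells = 3655  → 7.6749
row 7: Σ corner-gray over 8 cells = 3948  → 8.2902
row 8: Σ corner-gray over 8 cells = 3658  → 7.6812
row 9: Σ corner-gray over 8 cells = 3399  → 7.1374
row 10: Σ corner-gray over 8 cells = 4070  → 8.5464
row 11: Σ corner-gray over 8 cells = 3294  → 6.9169
row 12: Σ corner-gray over 8 cells = 3958  → 8.3112
row 13: Σ corner-gray over 8 cells = 4499  → 9.4472
Σ rows: total corner-gray = 57356  → 120.4385 mm³

120.439


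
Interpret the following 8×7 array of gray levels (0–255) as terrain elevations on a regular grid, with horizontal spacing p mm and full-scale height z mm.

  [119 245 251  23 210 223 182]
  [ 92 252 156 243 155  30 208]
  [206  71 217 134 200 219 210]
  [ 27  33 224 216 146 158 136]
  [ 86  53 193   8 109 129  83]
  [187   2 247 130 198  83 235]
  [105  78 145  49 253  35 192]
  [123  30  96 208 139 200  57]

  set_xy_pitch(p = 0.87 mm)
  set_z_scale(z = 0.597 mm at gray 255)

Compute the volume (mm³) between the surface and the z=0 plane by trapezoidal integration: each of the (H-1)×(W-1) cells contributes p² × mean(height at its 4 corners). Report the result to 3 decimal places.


10.601

height_mm = gray/255 × 0.597; cell vol = 0.87² × mean(4 corners)
unit = 0.87² × 0.597 / (4×255) = 0.000443009 mm³ per gray-sum
row 0: Σ corner-gray over 6 cells = 4177  → 1.8504
row 1: Σ corner-gray over 6 cells = 4070  → 1.8030
row 2: Σ corner-gray over 6 cells = 3815  → 1.6901
row 3: Σ corner-gray over 6 cells = 2870  → 1.2714
row 4: Σ corner-gray over 6 cells = 2895  → 1.2825
row 5: Σ corner-gray over 6 cells = 3159  → 1.3995
row 6: Σ corner-gray over 6 cells = 2943  → 1.3038
Σ rows: total corner-gray = 23929  → 10.6008 mm³


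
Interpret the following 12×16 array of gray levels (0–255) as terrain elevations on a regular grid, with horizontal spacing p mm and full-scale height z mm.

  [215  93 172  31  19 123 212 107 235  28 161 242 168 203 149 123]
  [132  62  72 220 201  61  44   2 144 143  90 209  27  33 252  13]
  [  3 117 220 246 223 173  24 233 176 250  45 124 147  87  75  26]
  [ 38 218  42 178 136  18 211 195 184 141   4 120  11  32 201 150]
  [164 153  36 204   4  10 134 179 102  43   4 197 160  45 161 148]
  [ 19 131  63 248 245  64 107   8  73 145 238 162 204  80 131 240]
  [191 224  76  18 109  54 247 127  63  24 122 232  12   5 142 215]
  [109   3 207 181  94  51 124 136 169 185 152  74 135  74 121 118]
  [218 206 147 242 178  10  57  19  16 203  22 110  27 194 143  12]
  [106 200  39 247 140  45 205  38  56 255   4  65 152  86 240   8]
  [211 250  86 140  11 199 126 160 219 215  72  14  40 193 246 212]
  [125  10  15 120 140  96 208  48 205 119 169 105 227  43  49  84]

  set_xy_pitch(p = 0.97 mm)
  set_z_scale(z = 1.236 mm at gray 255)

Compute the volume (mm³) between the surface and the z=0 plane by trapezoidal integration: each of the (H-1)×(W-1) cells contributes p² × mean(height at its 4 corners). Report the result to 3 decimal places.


92.360

height_mm = gray/255 × 1.236; cell vol = 0.97² × mean(4 corners)
unit = 0.97² × 1.236 / (4×255) = 0.00114015 mm³ per gray-sum
row 0: Σ corner-gray over 15 cells = 7489  → 8.5386
row 1: Σ corner-gray over 15 cells = 7574  → 8.6355
row 2: Σ corner-gray over 15 cells = 7879  → 8.9832
row 3: Σ corner-gray over 15 cells = 6746  → 7.6914
row 4: Σ corner-gray over 15 cells = 7233  → 8.2467
row 5: Σ corner-gray over 15 cells = 7373  → 8.4063
row 6: Σ corner-gray over 15 cells = 6955  → 7.9297
row 7: Σ corner-gray over 15 cells = 7017  → 8.0004
row 8: Σ corner-gray over 15 cells = 7036  → 8.0221
row 9: Σ corner-gray over 15 cells = 8023  → 9.1474
row 10: Σ corner-gray over 15 cells = 7682  → 8.7586
Σ rows: total corner-gray = 81007  → 92.3601 mm³


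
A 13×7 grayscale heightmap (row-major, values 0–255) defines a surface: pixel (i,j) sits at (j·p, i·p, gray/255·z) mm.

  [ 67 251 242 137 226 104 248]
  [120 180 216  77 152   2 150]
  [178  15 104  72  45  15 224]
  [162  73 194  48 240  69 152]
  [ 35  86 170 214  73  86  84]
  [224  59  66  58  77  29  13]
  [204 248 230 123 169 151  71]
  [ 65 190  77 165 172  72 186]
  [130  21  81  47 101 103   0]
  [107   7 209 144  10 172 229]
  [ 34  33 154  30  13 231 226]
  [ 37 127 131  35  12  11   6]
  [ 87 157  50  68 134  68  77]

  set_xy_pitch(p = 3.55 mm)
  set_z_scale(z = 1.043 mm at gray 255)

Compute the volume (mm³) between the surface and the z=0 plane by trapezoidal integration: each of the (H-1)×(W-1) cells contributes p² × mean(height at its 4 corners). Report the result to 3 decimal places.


404.422

height_mm = gray/255 × 1.043; cell vol = 3.55² × mean(4 corners)
unit = 3.55² × 1.043 / (4×255) = 0.0128867 mm³ per gray-sum
row 0: Σ corner-gray over 6 cells = 3759  → 48.4410
row 1: Σ corner-gray over 6 cells = 2428  → 31.2888
row 2: Σ corner-gray over 6 cells = 2466  → 31.7785
row 3: Σ corner-gray over 6 cells = 2939  → 37.8739
row 4: Σ corner-gray over 6 cells = 2192  → 28.2476
row 5: Σ corner-gray over 6 cells = 2932  → 37.7837
row 6: Σ corner-gray over 6 cells = 3720  → 47.9384
row 7: Σ corner-gray over 6 cells = 2439  → 31.4306
row 8: Σ corner-gray over 6 cells = 2256  → 29.0723
row 9: Σ corner-gray over 6 cells = 2602  → 33.5311
row 10: Σ corner-gray over 6 cells = 1857  → 23.9306
row 11: Σ corner-gray over 6 cells = 1793  → 23.1058
Σ rows: total corner-gray = 31383  → 404.4225 mm³


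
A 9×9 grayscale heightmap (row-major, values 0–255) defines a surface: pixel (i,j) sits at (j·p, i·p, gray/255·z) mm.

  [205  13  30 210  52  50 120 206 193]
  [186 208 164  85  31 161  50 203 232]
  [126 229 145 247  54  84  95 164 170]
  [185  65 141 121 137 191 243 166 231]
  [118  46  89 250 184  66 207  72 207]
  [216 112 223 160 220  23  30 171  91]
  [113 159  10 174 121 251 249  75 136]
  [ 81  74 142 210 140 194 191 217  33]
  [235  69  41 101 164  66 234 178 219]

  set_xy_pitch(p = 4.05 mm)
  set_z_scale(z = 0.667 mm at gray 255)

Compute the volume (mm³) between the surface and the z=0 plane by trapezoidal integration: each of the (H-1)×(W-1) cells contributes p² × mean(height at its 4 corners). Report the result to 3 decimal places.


389.845

height_mm = gray/255 × 0.667; cell vol = 4.05² × mean(4 corners)
unit = 4.05² × 0.667 / (4×255) = 0.0107259 mm³ per gray-sum
row 0: Σ corner-gray over 8 cells = 3982  → 42.7107
row 1: Σ corner-gray over 8 cells = 4554  → 48.8460
row 2: Σ corner-gray over 8 cells = 4876  → 52.2997
row 3: Σ corner-gray over 8 cells = 4697  → 50.3798
row 4: Σ corner-gray over 8 cells = 4338  → 46.5292
row 5: Σ corner-gray over 8 cells = 4512  → 48.3955
row 6: Σ corner-gray over 8 cells = 4777  → 51.2379
row 7: Σ corner-gray over 8 cells = 4610  → 49.4466
Σ rows: total corner-gray = 36346  → 389.8453 mm³


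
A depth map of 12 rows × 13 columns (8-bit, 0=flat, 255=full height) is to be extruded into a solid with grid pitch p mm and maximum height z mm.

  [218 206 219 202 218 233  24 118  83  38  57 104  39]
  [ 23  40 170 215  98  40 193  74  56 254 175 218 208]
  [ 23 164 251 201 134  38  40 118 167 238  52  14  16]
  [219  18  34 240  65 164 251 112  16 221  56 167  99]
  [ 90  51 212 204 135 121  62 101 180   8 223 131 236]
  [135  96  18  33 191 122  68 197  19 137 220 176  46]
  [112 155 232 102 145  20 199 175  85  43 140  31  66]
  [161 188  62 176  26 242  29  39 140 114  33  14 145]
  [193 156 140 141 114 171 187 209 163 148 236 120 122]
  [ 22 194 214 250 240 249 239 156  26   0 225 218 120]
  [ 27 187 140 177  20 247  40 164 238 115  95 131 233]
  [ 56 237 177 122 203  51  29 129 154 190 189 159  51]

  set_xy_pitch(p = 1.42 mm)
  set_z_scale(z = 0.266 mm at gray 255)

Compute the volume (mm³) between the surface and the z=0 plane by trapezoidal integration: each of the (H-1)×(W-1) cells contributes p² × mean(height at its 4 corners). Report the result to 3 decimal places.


height_mm = gray/255 × 0.266; cell vol = 1.42² × mean(4 corners)
unit = 1.42² × 0.266 / (4×255) = 0.000525845 mm³ per gray-sum
row 0: Σ corner-gray over 12 cells = 6558  → 3.4485
row 1: Σ corner-gray over 12 cells = 6170  → 3.2445
row 2: Σ corner-gray over 12 cells = 5879  → 3.0914
row 3: Σ corner-gray over 12 cells = 6188  → 3.2539
row 4: Σ corner-gray over 12 cells = 5917  → 3.1114
row 5: Σ corner-gray over 12 cells = 5567  → 2.9274
row 6: Σ corner-gray over 12 cells = 5264  → 2.7681
row 7: Σ corner-gray over 12 cells = 6317  → 3.3218
row 8: Σ corner-gray over 12 cells = 8049  → 4.2325
row 9: Σ corner-gray over 12 cells = 7532  → 3.9607
row 10: Σ corner-gray over 12 cells = 6755  → 3.5521
Σ rows: total corner-gray = 70196  → 36.9123 mm³

36.912
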